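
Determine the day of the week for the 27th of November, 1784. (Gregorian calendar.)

Saturday

Doomsday rule: the anchor day for the 1700s is Sunday. For year 84: 84÷12 = 7 r 0, and 0÷4 = 0, so 7+0+0 = 7.
Sunday + 7 ≡ Sunday — that's 1784's doomsday.
In November the doomsday date is Nov 7.
Nov 27 is 20 days after Nov 7; 20 mod 7 = 6, so Sunday + 6 = Saturday.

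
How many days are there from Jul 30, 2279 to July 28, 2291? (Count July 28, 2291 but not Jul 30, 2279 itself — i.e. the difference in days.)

Jul 30, 2279 → Jul 30, 2280: 366 days (Feb 29, 2280 is in that span).
Jul 30, 2280 → Jul 30, 2281: 365 days.
Jul 30, 2281 → Jul 30, 2282: 365 days.
Jul 30, 2282 → Jul 30, 2283: 365 days.
Jul 30, 2283 → Jul 30, 2284: 366 days (Feb 29, 2284 is in that span).
Jul 30, 2284 → Jul 30, 2285: 365 days.
Jul 30, 2285 → Jul 30, 2286: 365 days.
Jul 30, 2286 → Jul 30, 2287: 365 days.
Jul 30, 2287 → Jul 30, 2288: 366 days (Feb 29, 2288 is in that span).
Jul 30, 2288 → Jul 30, 2289: 365 days.
Jul 30, 2289 → Jul 30, 2290: 365 days.
Jul 30, 2290 → Aug 30, 2290: 31 days (July has 31).
Aug 30, 2290 → Sep 30, 2290: 31 days (August has 31).
Sep 30, 2290 → Oct 30, 2290: 30 days (September has 30).
Oct 30, 2290 → Nov 30, 2290: 31 days (October has 31).
Nov 30, 2290 → Dec 30, 2290: 30 days (November has 30).
Dec 30, 2290 → Jan 30, 2291: 31 days (December has 31).
Jan 30, 2291 → Feb 28, 2291: 29 days (January has 31).
Feb 28, 2291 → Mar 28, 2291: 28 days (February has 28).
Mar 28, 2291 → Apr 28, 2291: 31 days (March has 31).
Apr 28, 2291 → May 28, 2291: 30 days (April has 30).
May 28, 2291 → Jun 28, 2291: 31 days (May has 31).
Jun 28, 2291 → Jul 28, 2291: 30 days.
Total: 4381 days.

4381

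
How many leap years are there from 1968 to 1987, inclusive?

Multiples of 4 in [1968,1987]: 5.
Of those, multiples of 100: 0 (not leap unless ÷400).
Multiples of 400: 0.
Leap years = 5 − 0 + 0 = 5.

5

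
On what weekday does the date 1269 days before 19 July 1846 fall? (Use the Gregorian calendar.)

Friday

Jul 19, 1846 is a Sunday.
1269 mod 7 = 2, so 1269 days before a Sunday is Sunday − 2 = Friday.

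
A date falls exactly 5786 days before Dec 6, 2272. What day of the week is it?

Dec 6, 2272 is a Friday.
5786 mod 7 = 4, so 5786 days before a Friday is Friday − 4 = Monday.

Monday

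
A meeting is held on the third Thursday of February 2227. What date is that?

February 15, 2227

February 1, 2227 is a Thursday.
The first Thursday is therefore February 1 (same day).
The third Thursday is 1 + 2×7 = February 15.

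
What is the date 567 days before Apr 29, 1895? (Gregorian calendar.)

−365 (one year) → Apr 29, 1894 (202 left).
−29 → Mar 31, 1894 (end of Mar, 31 days; 173 left).
−31 → Feb 28, 1894 (end of Feb, 28 days; 142 left).
−28 → Jan 31, 1894 (end of Jan, 31 days; 114 left).
−31 → Dec 31, 1893 (end of Dec, 31 days; 83 left).
−31 → Nov 30, 1893 (end of Nov, 30 days; 52 left).
−30 → Oct 31, 1893 (end of Oct, 31 days; 22 left).
−22 → Oct 9, 1893.

October 9, 1893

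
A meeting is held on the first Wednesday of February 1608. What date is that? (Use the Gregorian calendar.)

February 6, 1608

February 1, 1608 is a Friday.
The first Wednesday is therefore February 6 (5 days later).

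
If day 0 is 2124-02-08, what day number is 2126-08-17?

Feb 8, 2124 → Feb 8, 2125: 366 days (Feb 29, 2124 is in that span).
Feb 8, 2125 → Feb 8, 2126: 365 days.
Feb 8, 2126 → Mar 8, 2126: 28 days (February has 28).
Mar 8, 2126 → Apr 8, 2126: 31 days (March has 31).
Apr 8, 2126 → May 8, 2126: 30 days (April has 30).
May 8, 2126 → Jun 8, 2126: 31 days (May has 31).
Jun 8, 2126 → Jul 8, 2126: 30 days (June has 30).
Jul 8, 2126 → Aug 8, 2126: 31 days (July has 31).
Aug 8, 2126 → Aug 17, 2126: 9 days.
Total: 921 days.

921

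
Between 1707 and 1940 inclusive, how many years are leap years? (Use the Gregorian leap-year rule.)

Multiples of 4 in [1707,1940]: 59.
Of those, multiples of 100: 2 (not leap unless ÷400).
Multiples of 400: 0.
Leap years = 59 − 2 + 0 = 57.

57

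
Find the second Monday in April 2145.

April 1, 2145 is a Thursday.
The first Monday is therefore April 5 (4 days later).
The second Monday is 5 + 1×7 = April 12.

April 12, 2145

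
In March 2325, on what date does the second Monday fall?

March 9, 2325

March 1, 2325 is a Sunday.
The first Monday is therefore March 2 (1 days later).
The second Monday is 2 + 1×7 = March 9.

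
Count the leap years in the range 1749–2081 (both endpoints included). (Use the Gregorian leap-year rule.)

81

Multiples of 4 in [1749,2081]: 83.
Of those, multiples of 100: 3 (not leap unless ÷400).
Multiples of 400: 1.
Leap years = 83 − 3 + 1 = 81.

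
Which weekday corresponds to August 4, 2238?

Doomsday rule: the anchor day for the 2200s is Friday. For year 38: 38÷12 = 3 r 2, and 2÷4 = 0, so 3+2+0 = 5.
Friday + 5 ≡ Wednesday — that's 2238's doomsday.
In August the doomsday date is Aug 8.
Aug 4 is 4 days before Aug 8; 4 mod 7 = 4, so Wednesday − 4 = Saturday.

Saturday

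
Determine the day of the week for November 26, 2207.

Thursday

Doomsday rule: the anchor day for the 2200s is Friday. For year 07: 7÷12 = 0 r 7, and 7÷4 = 1, so 0+7+1 = 8.
Friday + 8 ≡ Saturday — that's 2207's doomsday.
In November the doomsday date is Nov 7.
Nov 26 is 19 days after Nov 7; 19 mod 7 = 5, so Saturday + 5 = Thursday.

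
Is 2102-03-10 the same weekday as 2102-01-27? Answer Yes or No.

Yes

From Jan 27, 2102 to Mar 10, 2102 is 42 days.
42 mod 7 = 0, so they are the same weekday.
(Jan 27, 2102 is a Friday; Mar 10, 2102 is a Friday.)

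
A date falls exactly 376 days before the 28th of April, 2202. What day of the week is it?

Friday

First find the weekday of Apr 28, 2202. Doomsday rule: the anchor day for the 2200s is Friday. For year 02: 2÷12 = 0 r 2, and 2÷4 = 0, so 0+2+0 = 2.
Friday + 2 ≡ Sunday — that's 2202's doomsday.
In April the doomsday date is Apr 4.
Apr 28 is 24 days after Apr 4; 24 mod 7 = 3, so Sunday + 3 = Wednesday.
376 mod 7 = 5, so 376 days before a Wednesday is Wednesday − 5 = Friday.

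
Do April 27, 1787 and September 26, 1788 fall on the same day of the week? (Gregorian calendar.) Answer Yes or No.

Yes

From Apr 27, 1787 to Sep 26, 1788 is 518 days.
518 mod 7 = 0, so they are the same weekday.
(Apr 27, 1787 is a Friday; Sep 26, 1788 is a Friday.)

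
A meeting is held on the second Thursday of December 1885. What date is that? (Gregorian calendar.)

December 1, 1885 is a Tuesday.
The first Thursday is therefore December 3 (2 days later).
The second Thursday is 3 + 1×7 = December 10.

December 10, 1885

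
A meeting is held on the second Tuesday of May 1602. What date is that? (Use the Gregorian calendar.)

May 1, 1602 is a Wednesday.
The first Tuesday is therefore May 7 (6 days later).
The second Tuesday is 7 + 1×7 = May 14.

May 14, 1602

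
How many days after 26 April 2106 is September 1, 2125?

7068

Apr 26, 2106 → Apr 26, 2107: 365 days.
Apr 26, 2107 → Apr 26, 2108: 366 days (Feb 29, 2108 is in that span).
Apr 26, 2108 → Apr 26, 2109: 365 days.
Apr 26, 2109 → Apr 26, 2110: 365 days.
Apr 26, 2110 → Apr 26, 2111: 365 days.
Apr 26, 2111 → Apr 26, 2112: 366 days (Feb 29, 2112 is in that span).
Apr 26, 2112 → Apr 26, 2113: 365 days.
Apr 26, 2113 → Apr 26, 2114: 365 days.
Apr 26, 2114 → Apr 26, 2115: 365 days.
Apr 26, 2115 → Apr 26, 2116: 366 days (Feb 29, 2116 is in that span).
Apr 26, 2116 → Apr 26, 2117: 365 days.
Apr 26, 2117 → Apr 26, 2118: 365 days.
Apr 26, 2118 → Apr 26, 2119: 365 days.
Apr 26, 2119 → Apr 26, 2120: 366 days (Feb 29, 2120 is in that span).
Apr 26, 2120 → Apr 26, 2121: 365 days.
Apr 26, 2121 → Apr 26, 2122: 365 days.
Apr 26, 2122 → Apr 26, 2123: 365 days.
Apr 26, 2123 → Apr 26, 2124: 366 days (Feb 29, 2124 is in that span).
Apr 26, 2124 → Apr 26, 2125: 365 days.
Apr 26, 2125 → May 26, 2125: 30 days (April has 30).
May 26, 2125 → Jun 26, 2125: 31 days (May has 31).
Jun 26, 2125 → Jul 26, 2125: 30 days (June has 30).
Jul 26, 2125 → Aug 26, 2125: 31 days (July has 31).
Aug 26, 2125 → Sep 1, 2125: 6 days.
Total: 7068 days.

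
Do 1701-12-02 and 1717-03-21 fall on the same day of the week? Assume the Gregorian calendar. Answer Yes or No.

No

From Dec 2, 1701 to Mar 21, 1717 is 5588 days.
5588 mod 7 = 2, so they are different weekdays.
(Dec 2, 1701 is a Friday; Mar 21, 1717 is a Sunday.)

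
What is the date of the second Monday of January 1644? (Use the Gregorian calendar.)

January 1, 1644 is a Friday.
The first Monday is therefore January 4 (3 days later).
The second Monday is 4 + 1×7 = January 11.

January 11, 1644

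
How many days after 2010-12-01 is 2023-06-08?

Dec 1, 2010 → Dec 1, 2011: 365 days.
Dec 1, 2011 → Dec 1, 2012: 366 days (Feb 29, 2012 is in that span).
Dec 1, 2012 → Dec 1, 2013: 365 days.
Dec 1, 2013 → Dec 1, 2014: 365 days.
Dec 1, 2014 → Dec 1, 2015: 365 days.
Dec 1, 2015 → Dec 1, 2016: 366 days (Feb 29, 2016 is in that span).
Dec 1, 2016 → Dec 1, 2017: 365 days.
Dec 1, 2017 → Dec 1, 2018: 365 days.
Dec 1, 2018 → Dec 1, 2019: 365 days.
Dec 1, 2019 → Dec 1, 2020: 366 days (Feb 29, 2020 is in that span).
Dec 1, 2020 → Dec 1, 2021: 365 days.
Dec 1, 2021 → Dec 1, 2022: 365 days.
Dec 1, 2022 → Jan 1, 2023: 31 days (December has 31).
Jan 1, 2023 → Feb 1, 2023: 31 days (January has 31).
Feb 1, 2023 → Mar 1, 2023: 28 days (February has 28).
Mar 1, 2023 → Apr 1, 2023: 31 days (March has 31).
Apr 1, 2023 → May 1, 2023: 30 days (April has 30).
May 1, 2023 → Jun 1, 2023: 31 days (May has 31).
Jun 1, 2023 → Jun 8, 2023: 7 days.
Total: 4572 days.

4572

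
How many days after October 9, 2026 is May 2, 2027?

Oct 9, 2026 → Nov 9, 2026: 31 days (October has 31).
Nov 9, 2026 → Dec 9, 2026: 30 days (November has 30).
Dec 9, 2026 → Jan 9, 2027: 31 days (December has 31).
Jan 9, 2027 → Feb 9, 2027: 31 days (January has 31).
Feb 9, 2027 → Mar 9, 2027: 28 days (February has 28).
Mar 9, 2027 → Apr 9, 2027: 31 days (March has 31).
Apr 9, 2027 → May 2, 2027: 23 days.
Total: 205 days.

205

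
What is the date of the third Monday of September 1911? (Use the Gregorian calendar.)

September 18, 1911

September 1, 1911 is a Friday.
The first Monday is therefore September 4 (3 days later).
The third Monday is 4 + 2×7 = September 18.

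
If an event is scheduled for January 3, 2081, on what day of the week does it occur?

Friday

Doomsday rule: the anchor day for the 2000s is Tuesday. For year 81: 81÷12 = 6 r 9, and 9÷4 = 2, so 6+9+2 = 17.
Tuesday + 17 ≡ Friday — that's 2081's doomsday.
In January the doomsday date is Jan 3 (2081 is not a leap year).
Jan 3 is the doomsday itself: Friday.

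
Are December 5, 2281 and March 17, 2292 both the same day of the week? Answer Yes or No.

No

From Dec 5, 2281 to Mar 17, 2292 is 3755 days.
3755 mod 7 = 3, so they are different weekdays.
(Dec 5, 2281 is a Monday; Mar 17, 2292 is a Thursday.)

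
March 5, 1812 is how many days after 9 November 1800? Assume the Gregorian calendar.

Nov 9, 1800 → Nov 9, 1801: 365 days.
Nov 9, 1801 → Nov 9, 1802: 365 days.
Nov 9, 1802 → Nov 9, 1803: 365 days.
Nov 9, 1803 → Nov 9, 1804: 366 days (Feb 29, 1804 is in that span).
Nov 9, 1804 → Nov 9, 1805: 365 days.
Nov 9, 1805 → Nov 9, 1806: 365 days.
Nov 9, 1806 → Nov 9, 1807: 365 days.
Nov 9, 1807 → Nov 9, 1808: 366 days (Feb 29, 1808 is in that span).
Nov 9, 1808 → Nov 9, 1809: 365 days.
Nov 9, 1809 → Nov 9, 1810: 365 days.
Nov 9, 1810 → Nov 9, 1811: 365 days.
Nov 9, 1811 → Dec 9, 1811: 30 days (November has 30).
Dec 9, 1811 → Jan 9, 1812: 31 days (December has 31).
Jan 9, 1812 → Feb 9, 1812: 31 days (January has 31).
Feb 9, 1812 → Mar 5, 1812: 25 days.
Total: 4134 days.

4134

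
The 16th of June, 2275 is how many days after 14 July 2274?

Jul 14, 2274 → Aug 14, 2274: 31 days (July has 31).
Aug 14, 2274 → Sep 14, 2274: 31 days (August has 31).
Sep 14, 2274 → Oct 14, 2274: 30 days (September has 30).
Oct 14, 2274 → Nov 14, 2274: 31 days (October has 31).
Nov 14, 2274 → Dec 14, 2274: 30 days (November has 30).
Dec 14, 2274 → Jan 14, 2275: 31 days (December has 31).
Jan 14, 2275 → Feb 14, 2275: 31 days (January has 31).
Feb 14, 2275 → Mar 14, 2275: 28 days (February has 28).
Mar 14, 2275 → Apr 14, 2275: 31 days (March has 31).
Apr 14, 2275 → May 14, 2275: 30 days (April has 30).
May 14, 2275 → Jun 14, 2275: 31 days (May has 31).
Jun 14, 2275 → Jun 16, 2275: 2 days.
Total: 337 days.

337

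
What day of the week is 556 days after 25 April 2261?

Sunday

Apr 25, 2261 is a Thursday.
556 mod 7 = 3, so 556 days after a Thursday is Thursday + 3 = Sunday.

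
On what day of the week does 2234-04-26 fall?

Doomsday rule: the anchor day for the 2200s is Friday. For year 34: 34÷12 = 2 r 10, and 10÷4 = 2, so 2+10+2 = 14.
Friday + 14 ≡ Friday — that's 2234's doomsday.
In April the doomsday date is Apr 4.
Apr 26 is 22 days after Apr 4; 22 mod 7 = 1, so Friday + 1 = Saturday.

Saturday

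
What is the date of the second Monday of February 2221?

February 12, 2221

February 1, 2221 is a Thursday.
The first Monday is therefore February 5 (4 days later).
The second Monday is 5 + 1×7 = February 12.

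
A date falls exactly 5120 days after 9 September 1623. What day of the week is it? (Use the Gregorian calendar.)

First find the weekday of Sep 9, 1623. Doomsday rule: the anchor day for the 1600s is Tuesday. For year 23: 23÷12 = 1 r 11, and 11÷4 = 2, so 1+11+2 = 14.
Tuesday + 14 ≡ Tuesday — that's 1623's doomsday.
In September the doomsday date is Sep 5.
Sep 9 is 4 days after Sep 5; 4 mod 7 = 4, so Tuesday + 4 = Saturday.
5120 mod 7 = 3, so 5120 days after a Saturday is Saturday + 3 = Tuesday.

Tuesday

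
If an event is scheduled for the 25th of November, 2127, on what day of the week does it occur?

Doomsday rule: the anchor day for the 2100s is Sunday. For year 27: 27÷12 = 2 r 3, and 3÷4 = 0, so 2+3+0 = 5.
Sunday + 5 ≡ Friday — that's 2127's doomsday.
In November the doomsday date is Nov 7.
Nov 25 is 18 days after Nov 7; 18 mod 7 = 4, so Friday + 4 = Tuesday.

Tuesday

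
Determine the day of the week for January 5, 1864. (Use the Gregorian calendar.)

Doomsday rule: the anchor day for the 1800s is Friday. For year 64: 64÷12 = 5 r 4, and 4÷4 = 1, so 5+4+1 = 10.
Friday + 10 ≡ Monday — that's 1864's doomsday.
In January the doomsday date is Jan 4 (1864 is a leap year (divisible by 4)).
Jan 5 is 1 day after Jan 4; 1 mod 7 = 1, so Monday + 1 = Tuesday.

Tuesday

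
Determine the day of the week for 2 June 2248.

Friday

Doomsday rule: the anchor day for the 2200s is Friday. For year 48: 48÷12 = 4 r 0, and 0÷4 = 0, so 4+0+0 = 4.
Friday + 4 ≡ Tuesday — that's 2248's doomsday.
In June the doomsday date is Jun 6.
Jun 2 is 4 days before Jun 6; 4 mod 7 = 4, so Tuesday − 4 = Friday.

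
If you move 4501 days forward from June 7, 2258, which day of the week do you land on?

Monday

Jun 7, 2258 is a Monday.
4501 mod 7 = 0, so 4501 days after a Monday is Monday + 0 = Monday.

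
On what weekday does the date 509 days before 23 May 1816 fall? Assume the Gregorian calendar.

Saturday

May 23, 1816 is a Thursday.
509 mod 7 = 5, so 509 days before a Thursday is Thursday − 5 = Saturday.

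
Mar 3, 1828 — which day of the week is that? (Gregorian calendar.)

Doomsday rule: the anchor day for the 1800s is Friday. For year 28: 28÷12 = 2 r 4, and 4÷4 = 1, so 2+4+1 = 7.
Friday + 7 ≡ Friday — that's 1828's doomsday.
In March the doomsday date is Mar 14.
Mar 3 is 11 days before Mar 14; 11 mod 7 = 4, so Friday − 4 = Monday.

Monday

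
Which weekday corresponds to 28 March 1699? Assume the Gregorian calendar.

Doomsday rule: the anchor day for the 1600s is Tuesday. For year 99: 99÷12 = 8 r 3, and 3÷4 = 0, so 8+3+0 = 11.
Tuesday + 11 ≡ Saturday — that's 1699's doomsday.
In March the doomsday date is Mar 14.
Mar 28 is 14 days after Mar 14; 14 mod 7 = 0, so Saturday + 0 = Saturday.

Saturday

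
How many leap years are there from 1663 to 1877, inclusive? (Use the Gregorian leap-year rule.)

52

Multiples of 4 in [1663,1877]: 54.
Of those, multiples of 100: 2 (not leap unless ÷400).
Multiples of 400: 0.
Leap years = 54 − 2 + 0 = 52.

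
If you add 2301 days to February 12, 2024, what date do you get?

+366 (one year; includes Feb 29, 2024) → Feb 12, 2025 (1935 left).
+365 (one year) → Feb 12, 2026 (1570 left).
+365 (one year) → Feb 12, 2027 (1205 left).
+365 (one year) → Feb 12, 2028 (840 left).
+366 (one year; includes Feb 29, 2028) → Feb 12, 2029 (474 left).
+365 (one year) → Feb 12, 2030 (109 left).
Feb has 28 days: +17 → Mar 1, 2030 (92 left).
Mar has 31 days: +31 → Apr 1, 2030 (61 left).
Apr has 30 days: +30 → May 1, 2030 (31 left).
May has 31 days: +31 → Jun 1, 2030 (0 left).

June 1, 2030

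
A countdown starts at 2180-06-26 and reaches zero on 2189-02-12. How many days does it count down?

3153

Jun 26, 2180 → Jun 26, 2181: 365 days.
Jun 26, 2181 → Jun 26, 2182: 365 days.
Jun 26, 2182 → Jun 26, 2183: 365 days.
Jun 26, 2183 → Jun 26, 2184: 366 days (Feb 29, 2184 is in that span).
Jun 26, 2184 → Jun 26, 2185: 365 days.
Jun 26, 2185 → Jun 26, 2186: 365 days.
Jun 26, 2186 → Jun 26, 2187: 365 days.
Jun 26, 2187 → Jun 26, 2188: 366 days (Feb 29, 2188 is in that span).
Jun 26, 2188 → Jul 26, 2188: 30 days (June has 30).
Jul 26, 2188 → Aug 26, 2188: 31 days (July has 31).
Aug 26, 2188 → Sep 26, 2188: 31 days (August has 31).
Sep 26, 2188 → Oct 26, 2188: 30 days (September has 30).
Oct 26, 2188 → Nov 26, 2188: 31 days (October has 31).
Nov 26, 2188 → Dec 26, 2188: 30 days (November has 30).
Dec 26, 2188 → Jan 26, 2189: 31 days (December has 31).
Jan 26, 2189 → Feb 12, 2189: 17 days.
Total: 3153 days.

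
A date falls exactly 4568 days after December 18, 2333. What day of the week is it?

First find the weekday of Dec 18, 2333. Doomsday rule: the anchor day for the 2300s is Wednesday. For year 33: 33÷12 = 2 r 9, and 9÷4 = 2, so 2+9+2 = 13.
Wednesday + 13 ≡ Tuesday — that's 2333's doomsday.
In December the doomsday date is Dec 12.
Dec 18 is 6 days after Dec 12; 6 mod 7 = 6, so Tuesday + 6 = Monday.
4568 mod 7 = 4, so 4568 days after a Monday is Monday + 4 = Friday.

Friday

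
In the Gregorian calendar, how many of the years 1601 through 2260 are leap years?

Multiples of 4 in [1601,2260]: 165.
Of those, multiples of 100: 6 (not leap unless ÷400).
Multiples of 400: 1.
Leap years = 165 − 6 + 1 = 160.

160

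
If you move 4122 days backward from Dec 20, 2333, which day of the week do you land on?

Thursday

Dec 20, 2333 is a Wednesday.
4122 mod 7 = 6, so 4122 days before a Wednesday is Wednesday − 6 = Thursday.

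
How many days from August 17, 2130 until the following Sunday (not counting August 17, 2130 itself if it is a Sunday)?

Aug 17, 2130 is a Thursday.
From Thursday to the next Sunday is 3 days.

3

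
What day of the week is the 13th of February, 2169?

Doomsday rule: the anchor day for the 2100s is Sunday. For year 69: 69÷12 = 5 r 9, and 9÷4 = 2, so 5+9+2 = 16.
Sunday + 16 ≡ Tuesday — that's 2169's doomsday.
In February the doomsday date is Feb 28 (2169 is not a leap year).
Feb 13 is 15 days before Feb 28; 15 mod 7 = 1, so Tuesday − 1 = Monday.

Monday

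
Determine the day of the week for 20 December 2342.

Sunday

Doomsday rule: the anchor day for the 2300s is Wednesday. For year 42: 42÷12 = 3 r 6, and 6÷4 = 1, so 3+6+1 = 10.
Wednesday + 10 ≡ Saturday — that's 2342's doomsday.
In December the doomsday date is Dec 12.
Dec 20 is 8 days after Dec 12; 8 mod 7 = 1, so Saturday + 1 = Sunday.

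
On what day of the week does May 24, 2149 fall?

Saturday

Doomsday rule: the anchor day for the 2100s is Sunday. For year 49: 49÷12 = 4 r 1, and 1÷4 = 0, so 4+1+0 = 5.
Sunday + 5 ≡ Friday — that's 2149's doomsday.
In May the doomsday date is May 9.
May 24 is 15 days after May 9; 15 mod 7 = 1, so Friday + 1 = Saturday.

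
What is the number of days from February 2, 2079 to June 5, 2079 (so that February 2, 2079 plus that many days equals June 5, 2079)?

123

Feb 2, 2079 → Mar 2, 2079: 28 days (February has 28).
Mar 2, 2079 → Apr 2, 2079: 31 days (March has 31).
Apr 2, 2079 → May 2, 2079: 30 days (April has 30).
May 2, 2079 → Jun 2, 2079: 31 days (May has 31).
Jun 2, 2079 → Jun 5, 2079: 3 days.
Total: 123 days.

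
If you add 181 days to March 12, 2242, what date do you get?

September 9, 2242

Mar has 31 days: +20 → Apr 1, 2242 (161 left).
Apr has 30 days: +30 → May 1, 2242 (131 left).
May has 31 days: +31 → Jun 1, 2242 (100 left).
Jun has 30 days: +30 → Jul 1, 2242 (70 left).
Jul has 31 days: +31 → Aug 1, 2242 (39 left).
Aug has 31 days: +31 → Sep 1, 2242 (8 left).
+8 → Sep 9, 2242.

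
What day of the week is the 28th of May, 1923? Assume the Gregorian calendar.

Monday

Doomsday rule: the anchor day for the 1900s is Wednesday. For year 23: 23÷12 = 1 r 11, and 11÷4 = 2, so 1+11+2 = 14.
Wednesday + 14 ≡ Wednesday — that's 1923's doomsday.
In May the doomsday date is May 9.
May 28 is 19 days after May 9; 19 mod 7 = 5, so Wednesday + 5 = Monday.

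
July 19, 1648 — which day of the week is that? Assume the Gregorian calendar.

Doomsday rule: the anchor day for the 1600s is Tuesday. For year 48: 48÷12 = 4 r 0, and 0÷4 = 0, so 4+0+0 = 4.
Tuesday + 4 ≡ Saturday — that's 1648's doomsday.
In July the doomsday date is Jul 11.
Jul 19 is 8 days after Jul 11; 8 mod 7 = 1, so Saturday + 1 = Sunday.

Sunday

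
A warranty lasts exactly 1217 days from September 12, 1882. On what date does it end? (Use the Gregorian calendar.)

January 11, 1886

+365 (one year) → Sep 12, 1883 (852 left).
+366 (one year; includes Feb 29, 1884) → Sep 12, 1884 (486 left).
+365 (one year) → Sep 12, 1885 (121 left).
Sep has 30 days: +19 → Oct 1, 1885 (102 left).
Oct has 31 days: +31 → Nov 1, 1885 (71 left).
Nov has 30 days: +30 → Dec 1, 1885 (41 left).
Dec has 31 days: +31 → Jan 1, 1886 (10 left).
+10 → Jan 11, 1886.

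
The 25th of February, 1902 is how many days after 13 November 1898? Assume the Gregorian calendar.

1199

Nov 13, 1898 → Nov 13, 1899: 365 days.
Nov 13, 1899 → Nov 13, 1900: 365 days.
Nov 13, 1900 → Nov 13, 1901: 365 days.
Nov 13, 1901 → Dec 13, 1901: 30 days (November has 30).
Dec 13, 1901 → Jan 13, 1902: 31 days (December has 31).
Jan 13, 1902 → Feb 13, 1902: 31 days (January has 31).
Feb 13, 1902 → Feb 25, 1902: 12 days.
Total: 1199 days.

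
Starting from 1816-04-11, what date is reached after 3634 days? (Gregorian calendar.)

March 24, 1826

+365 (one year) → Apr 11, 1817 (3269 left).
+365 (one year) → Apr 11, 1818 (2904 left).
+365 (one year) → Apr 11, 1819 (2539 left).
+366 (one year; includes Feb 29, 1820) → Apr 11, 1820 (2173 left).
+365 (one year) → Apr 11, 1821 (1808 left).
+365 (one year) → Apr 11, 1822 (1443 left).
+365 (one year) → Apr 11, 1823 (1078 left).
+366 (one year; includes Feb 29, 1824) → Apr 11, 1824 (712 left).
+365 (one year) → Apr 11, 1825 (347 left).
Apr has 30 days: +20 → May 1, 1825 (327 left).
May has 31 days: +31 → Jun 1, 1825 (296 left).
Jun has 30 days: +30 → Jul 1, 1825 (266 left).
Jul has 31 days: +31 → Aug 1, 1825 (235 left).
Aug has 31 days: +31 → Sep 1, 1825 (204 left).
Sep has 30 days: +30 → Oct 1, 1825 (174 left).
Oct has 31 days: +31 → Nov 1, 1825 (143 left).
Nov has 30 days: +30 → Dec 1, 1825 (113 left).
Dec has 31 days: +31 → Jan 1, 1826 (82 left).
Jan has 31 days: +31 → Feb 1, 1826 (51 left).
Feb has 28 days: +28 → Mar 1, 1826 (23 left).
+23 → Mar 24, 1826.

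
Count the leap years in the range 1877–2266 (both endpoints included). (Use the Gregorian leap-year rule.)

94

Multiples of 4 in [1877,2266]: 97.
Of those, multiples of 100: 4 (not leap unless ÷400).
Multiples of 400: 1.
Leap years = 97 − 4 + 1 = 94.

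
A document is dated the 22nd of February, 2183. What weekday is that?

Saturday

Doomsday rule: the anchor day for the 2100s is Sunday. For year 83: 83÷12 = 6 r 11, and 11÷4 = 2, so 6+11+2 = 19.
Sunday + 19 ≡ Friday — that's 2183's doomsday.
In February the doomsday date is Feb 28 (2183 is not a leap year).
Feb 22 is 6 days before Feb 28; 6 mod 7 = 6, so Friday − 6 = Saturday.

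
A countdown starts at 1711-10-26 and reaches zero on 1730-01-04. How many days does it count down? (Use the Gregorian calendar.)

6645

Oct 26, 1711 → Oct 26, 1712: 366 days (Feb 29, 1712 is in that span).
Oct 26, 1712 → Oct 26, 1713: 365 days.
Oct 26, 1713 → Oct 26, 1714: 365 days.
Oct 26, 1714 → Oct 26, 1715: 365 days.
Oct 26, 1715 → Oct 26, 1716: 366 days (Feb 29, 1716 is in that span).
Oct 26, 1716 → Oct 26, 1717: 365 days.
Oct 26, 1717 → Oct 26, 1718: 365 days.
Oct 26, 1718 → Oct 26, 1719: 365 days.
Oct 26, 1719 → Oct 26, 1720: 366 days (Feb 29, 1720 is in that span).
Oct 26, 1720 → Oct 26, 1721: 365 days.
Oct 26, 1721 → Oct 26, 1722: 365 days.
Oct 26, 1722 → Oct 26, 1723: 365 days.
Oct 26, 1723 → Oct 26, 1724: 366 days (Feb 29, 1724 is in that span).
Oct 26, 1724 → Oct 26, 1725: 365 days.
Oct 26, 1725 → Oct 26, 1726: 365 days.
Oct 26, 1726 → Oct 26, 1727: 365 days.
Oct 26, 1727 → Oct 26, 1728: 366 days (Feb 29, 1728 is in that span).
Oct 26, 1728 → Oct 26, 1729: 365 days.
Oct 26, 1729 → Nov 26, 1729: 31 days (October has 31).
Nov 26, 1729 → Dec 26, 1729: 30 days (November has 30).
Dec 26, 1729 → Jan 4, 1730: 9 days.
Total: 6645 days.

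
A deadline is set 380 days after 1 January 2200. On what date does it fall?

Jan has 31 days: +31 → Feb 1, 2200 (349 left).
Feb has 28 days: +28 → Mar 1, 2200 (321 left).
Mar has 31 days: +31 → Apr 1, 2200 (290 left).
Apr has 30 days: +30 → May 1, 2200 (260 left).
May has 31 days: +31 → Jun 1, 2200 (229 left).
Jun has 30 days: +30 → Jul 1, 2200 (199 left).
Jul has 31 days: +31 → Aug 1, 2200 (168 left).
Aug has 31 days: +31 → Sep 1, 2200 (137 left).
Sep has 30 days: +30 → Oct 1, 2200 (107 left).
Oct has 31 days: +31 → Nov 1, 2200 (76 left).
Nov has 30 days: +30 → Dec 1, 2200 (46 left).
Dec has 31 days: +31 → Jan 1, 2201 (15 left).
+15 → Jan 16, 2201.

January 16, 2201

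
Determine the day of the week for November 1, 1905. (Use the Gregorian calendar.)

Doomsday rule: the anchor day for the 1900s is Wednesday. For year 05: 5÷12 = 0 r 5, and 5÷4 = 1, so 0+5+1 = 6.
Wednesday + 6 ≡ Tuesday — that's 1905's doomsday.
In November the doomsday date is Nov 7.
Nov 1 is 6 days before Nov 7; 6 mod 7 = 6, so Tuesday − 6 = Wednesday.

Wednesday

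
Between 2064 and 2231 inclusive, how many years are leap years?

40

Multiples of 4 in [2064,2231]: 42.
Of those, multiples of 100: 2 (not leap unless ÷400).
Multiples of 400: 0.
Leap years = 42 − 2 + 0 = 40.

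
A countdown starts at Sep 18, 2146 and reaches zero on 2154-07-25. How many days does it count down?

2867

Sep 18, 2146 → Sep 18, 2147: 365 days.
Sep 18, 2147 → Sep 18, 2148: 366 days (Feb 29, 2148 is in that span).
Sep 18, 2148 → Sep 18, 2149: 365 days.
Sep 18, 2149 → Sep 18, 2150: 365 days.
Sep 18, 2150 → Sep 18, 2151: 365 days.
Sep 18, 2151 → Sep 18, 2152: 366 days (Feb 29, 2152 is in that span).
Sep 18, 2152 → Sep 18, 2153: 365 days.
Sep 18, 2153 → Oct 18, 2153: 30 days (September has 30).
Oct 18, 2153 → Nov 18, 2153: 31 days (October has 31).
Nov 18, 2153 → Dec 18, 2153: 30 days (November has 30).
Dec 18, 2153 → Jan 18, 2154: 31 days (December has 31).
Jan 18, 2154 → Feb 18, 2154: 31 days (January has 31).
Feb 18, 2154 → Mar 18, 2154: 28 days (February has 28).
Mar 18, 2154 → Apr 18, 2154: 31 days (March has 31).
Apr 18, 2154 → May 18, 2154: 30 days (April has 30).
May 18, 2154 → Jun 18, 2154: 31 days (May has 31).
Jun 18, 2154 → Jul 18, 2154: 30 days (June has 30).
Jul 18, 2154 → Jul 25, 2154: 7 days.
Total: 2867 days.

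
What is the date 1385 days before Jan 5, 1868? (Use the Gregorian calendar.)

March 21, 1864

−365 (one year) → Jan 5, 1867 (1020 left).
−365 (one year) → Jan 5, 1866 (655 left).
−365 (one year) → Jan 5, 1865 (290 left).
−5 → Dec 31, 1864 (end of Dec, 31 days; 285 left).
−31 → Nov 30, 1864 (end of Nov, 30 days; 254 left).
−30 → Oct 31, 1864 (end of Oct, 31 days; 224 left).
−31 → Sep 30, 1864 (end of Sep, 30 days; 193 left).
−30 → Aug 31, 1864 (end of Aug, 31 days; 163 left).
−31 → Jul 31, 1864 (end of Jul, 31 days; 132 left).
−31 → Jun 30, 1864 (end of Jun, 30 days; 101 left).
−30 → May 31, 1864 (end of May, 31 days; 71 left).
−31 → Apr 30, 1864 (end of Apr, 30 days; 40 left).
−30 → Mar 31, 1864 (end of Mar, 31 days; 10 left).
−10 → Mar 21, 1864.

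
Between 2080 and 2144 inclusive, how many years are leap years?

Multiples of 4 in [2080,2144]: 17.
Of those, multiples of 100: 1 (not leap unless ÷400).
Multiples of 400: 0.
Leap years = 17 − 1 + 0 = 16.

16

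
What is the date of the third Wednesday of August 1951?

August 1, 1951 is a Wednesday.
The first Wednesday is therefore August 1 (same day).
The third Wednesday is 1 + 2×7 = August 15.

August 15, 1951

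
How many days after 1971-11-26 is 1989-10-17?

Nov 26, 1971 → Nov 26, 1972: 366 days (Feb 29, 1972 is in that span).
Nov 26, 1972 → Nov 26, 1973: 365 days.
Nov 26, 1973 → Nov 26, 1974: 365 days.
Nov 26, 1974 → Nov 26, 1975: 365 days.
Nov 26, 1975 → Nov 26, 1976: 366 days (Feb 29, 1976 is in that span).
Nov 26, 1976 → Nov 26, 1977: 365 days.
Nov 26, 1977 → Nov 26, 1978: 365 days.
Nov 26, 1978 → Nov 26, 1979: 365 days.
Nov 26, 1979 → Nov 26, 1980: 366 days (Feb 29, 1980 is in that span).
Nov 26, 1980 → Nov 26, 1981: 365 days.
Nov 26, 1981 → Nov 26, 1982: 365 days.
Nov 26, 1982 → Nov 26, 1983: 365 days.
Nov 26, 1983 → Nov 26, 1984: 366 days (Feb 29, 1984 is in that span).
Nov 26, 1984 → Nov 26, 1985: 365 days.
Nov 26, 1985 → Nov 26, 1986: 365 days.
Nov 26, 1986 → Nov 26, 1987: 365 days.
Nov 26, 1987 → Nov 26, 1988: 366 days (Feb 29, 1988 is in that span).
Nov 26, 1988 → Dec 26, 1988: 30 days (November has 30).
Dec 26, 1988 → Jan 26, 1989: 31 days (December has 31).
Jan 26, 1989 → Feb 26, 1989: 31 days (January has 31).
Feb 26, 1989 → Mar 26, 1989: 28 days (February has 28).
Mar 26, 1989 → Apr 26, 1989: 31 days (March has 31).
Apr 26, 1989 → May 26, 1989: 30 days (April has 30).
May 26, 1989 → Jun 26, 1989: 31 days (May has 31).
Jun 26, 1989 → Jul 26, 1989: 30 days (June has 30).
Jul 26, 1989 → Aug 26, 1989: 31 days (July has 31).
Aug 26, 1989 → Sep 26, 1989: 31 days (August has 31).
Sep 26, 1989 → Oct 17, 1989: 21 days.
Total: 6535 days.

6535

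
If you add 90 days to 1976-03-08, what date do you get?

Mar has 31 days: +24 → Apr 1, 1976 (66 left).
Apr has 30 days: +30 → May 1, 1976 (36 left).
May has 31 days: +31 → Jun 1, 1976 (5 left).
+5 → Jun 6, 1976.

June 6, 1976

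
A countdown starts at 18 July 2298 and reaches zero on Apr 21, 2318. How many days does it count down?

7216

Jul 18, 2298 → Jul 18, 2299: 365 days.
Jul 18, 2299 → Jul 18, 2300: 365 days.
Jul 18, 2300 → Jul 18, 2301: 365 days.
Jul 18, 2301 → Jul 18, 2302: 365 days.
Jul 18, 2302 → Jul 18, 2303: 365 days.
Jul 18, 2303 → Jul 18, 2304: 366 days (Feb 29, 2304 is in that span).
Jul 18, 2304 → Jul 18, 2305: 365 days.
Jul 18, 2305 → Jul 18, 2306: 365 days.
Jul 18, 2306 → Jul 18, 2307: 365 days.
Jul 18, 2307 → Jul 18, 2308: 366 days (Feb 29, 2308 is in that span).
Jul 18, 2308 → Jul 18, 2309: 365 days.
Jul 18, 2309 → Jul 18, 2310: 365 days.
Jul 18, 2310 → Jul 18, 2311: 365 days.
Jul 18, 2311 → Jul 18, 2312: 366 days (Feb 29, 2312 is in that span).
Jul 18, 2312 → Jul 18, 2313: 365 days.
Jul 18, 2313 → Jul 18, 2314: 365 days.
Jul 18, 2314 → Jul 18, 2315: 365 days.
Jul 18, 2315 → Jul 18, 2316: 366 days (Feb 29, 2316 is in that span).
Jul 18, 2316 → Jul 18, 2317: 365 days.
Jul 18, 2317 → Aug 18, 2317: 31 days (July has 31).
Aug 18, 2317 → Sep 18, 2317: 31 days (August has 31).
Sep 18, 2317 → Oct 18, 2317: 30 days (September has 30).
Oct 18, 2317 → Nov 18, 2317: 31 days (October has 31).
Nov 18, 2317 → Dec 18, 2317: 30 days (November has 30).
Dec 18, 2317 → Jan 18, 2318: 31 days (December has 31).
Jan 18, 2318 → Feb 18, 2318: 31 days (January has 31).
Feb 18, 2318 → Mar 18, 2318: 28 days (February has 28).
Mar 18, 2318 → Apr 18, 2318: 31 days (March has 31).
Apr 18, 2318 → Apr 21, 2318: 3 days.
Total: 7216 days.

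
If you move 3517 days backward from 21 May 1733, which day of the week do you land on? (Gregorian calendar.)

Monday

First find the weekday of May 21, 1733. Doomsday rule: the anchor day for the 1700s is Sunday. For year 33: 33÷12 = 2 r 9, and 9÷4 = 2, so 2+9+2 = 13.
Sunday + 13 ≡ Saturday — that's 1733's doomsday.
In May the doomsday date is May 9.
May 21 is 12 days after May 9; 12 mod 7 = 5, so Saturday + 5 = Thursday.
3517 mod 7 = 3, so 3517 days before a Thursday is Thursday − 3 = Monday.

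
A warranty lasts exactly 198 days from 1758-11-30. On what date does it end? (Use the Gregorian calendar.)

June 16, 1759

Nov has 30 days: +1 → Dec 1, 1758 (197 left).
Dec has 31 days: +31 → Jan 1, 1759 (166 left).
Jan has 31 days: +31 → Feb 1, 1759 (135 left).
Feb has 28 days: +28 → Mar 1, 1759 (107 left).
Mar has 31 days: +31 → Apr 1, 1759 (76 left).
Apr has 30 days: +30 → May 1, 1759 (46 left).
May has 31 days: +31 → Jun 1, 1759 (15 left).
+15 → Jun 16, 1759.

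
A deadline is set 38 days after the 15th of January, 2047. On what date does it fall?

February 22, 2047

Jan has 31 days: +17 → Feb 1, 2047 (21 left).
+21 → Feb 22, 2047.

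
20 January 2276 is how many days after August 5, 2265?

Aug 5, 2265 → Aug 5, 2266: 365 days.
Aug 5, 2266 → Aug 5, 2267: 365 days.
Aug 5, 2267 → Aug 5, 2268: 366 days (Feb 29, 2268 is in that span).
Aug 5, 2268 → Aug 5, 2269: 365 days.
Aug 5, 2269 → Aug 5, 2270: 365 days.
Aug 5, 2270 → Aug 5, 2271: 365 days.
Aug 5, 2271 → Aug 5, 2272: 366 days (Feb 29, 2272 is in that span).
Aug 5, 2272 → Aug 5, 2273: 365 days.
Aug 5, 2273 → Aug 5, 2274: 365 days.
Aug 5, 2274 → Aug 5, 2275: 365 days.
Aug 5, 2275 → Sep 5, 2275: 31 days (August has 31).
Sep 5, 2275 → Oct 5, 2275: 30 days (September has 30).
Oct 5, 2275 → Nov 5, 2275: 31 days (October has 31).
Nov 5, 2275 → Dec 5, 2275: 30 days (November has 30).
Dec 5, 2275 → Jan 5, 2276: 31 days (December has 31).
Jan 5, 2276 → Jan 20, 2276: 15 days.
Total: 3820 days.

3820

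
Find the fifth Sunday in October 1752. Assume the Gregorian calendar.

October 29, 1752

October 1, 1752 is a Sunday.
The first Sunday is therefore October 1 (same day).
The fifth Sunday is 1 + 4×7 = October 29.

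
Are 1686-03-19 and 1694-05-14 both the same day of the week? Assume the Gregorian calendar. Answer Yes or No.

No

From Mar 19, 1686 to May 14, 1694 is 2978 days.
2978 mod 7 = 3, so they are different weekdays.
(Mar 19, 1686 is a Tuesday; May 14, 1694 is a Friday.)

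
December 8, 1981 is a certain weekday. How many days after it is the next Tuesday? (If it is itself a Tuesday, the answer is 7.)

7

Dec 8, 1981 is a Tuesday.
From Tuesday to the next Tuesday is 7 days.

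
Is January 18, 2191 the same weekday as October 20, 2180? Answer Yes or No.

From Oct 20, 2180 to Jan 18, 2191 is 3742 days.
3742 mod 7 = 4, so they are different weekdays.
(Oct 20, 2180 is a Friday; Jan 18, 2191 is a Tuesday.)

No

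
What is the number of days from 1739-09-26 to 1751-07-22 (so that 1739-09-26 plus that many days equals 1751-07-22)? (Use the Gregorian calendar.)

Sep 26, 1739 → Sep 26, 1740: 366 days (Feb 29, 1740 is in that span).
Sep 26, 1740 → Sep 26, 1741: 365 days.
Sep 26, 1741 → Sep 26, 1742: 365 days.
Sep 26, 1742 → Sep 26, 1743: 365 days.
Sep 26, 1743 → Sep 26, 1744: 366 days (Feb 29, 1744 is in that span).
Sep 26, 1744 → Sep 26, 1745: 365 days.
Sep 26, 1745 → Sep 26, 1746: 365 days.
Sep 26, 1746 → Sep 26, 1747: 365 days.
Sep 26, 1747 → Sep 26, 1748: 366 days (Feb 29, 1748 is in that span).
Sep 26, 1748 → Sep 26, 1749: 365 days.
Sep 26, 1749 → Sep 26, 1750: 365 days.
Sep 26, 1750 → Oct 26, 1750: 30 days (September has 30).
Oct 26, 1750 → Nov 26, 1750: 31 days (October has 31).
Nov 26, 1750 → Dec 26, 1750: 30 days (November has 30).
Dec 26, 1750 → Jan 26, 1751: 31 days (December has 31).
Jan 26, 1751 → Feb 26, 1751: 31 days (January has 31).
Feb 26, 1751 → Mar 26, 1751: 28 days (February has 28).
Mar 26, 1751 → Apr 26, 1751: 31 days (March has 31).
Apr 26, 1751 → May 26, 1751: 30 days (April has 30).
May 26, 1751 → Jun 26, 1751: 31 days (May has 31).
Jun 26, 1751 → Jul 22, 1751: 26 days.
Total: 4317 days.

4317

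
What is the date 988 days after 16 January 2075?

September 30, 2077

+365 (one year) → Jan 16, 2076 (623 left).
+366 (one year; includes Feb 29, 2076) → Jan 16, 2077 (257 left).
Jan has 31 days: +16 → Feb 1, 2077 (241 left).
Feb has 28 days: +28 → Mar 1, 2077 (213 left).
Mar has 31 days: +31 → Apr 1, 2077 (182 left).
Apr has 30 days: +30 → May 1, 2077 (152 left).
May has 31 days: +31 → Jun 1, 2077 (121 left).
Jun has 30 days: +30 → Jul 1, 2077 (91 left).
Jul has 31 days: +31 → Aug 1, 2077 (60 left).
Aug has 31 days: +31 → Sep 1, 2077 (29 left).
+29 → Sep 30, 2077.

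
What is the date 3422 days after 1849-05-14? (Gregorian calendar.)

+365 (one year) → May 14, 1850 (3057 left).
+365 (one year) → May 14, 1851 (2692 left).
+366 (one year; includes Feb 29, 1852) → May 14, 1852 (2326 left).
+365 (one year) → May 14, 1853 (1961 left).
+365 (one year) → May 14, 1854 (1596 left).
+365 (one year) → May 14, 1855 (1231 left).
+366 (one year; includes Feb 29, 1856) → May 14, 1856 (865 left).
+365 (one year) → May 14, 1857 (500 left).
+365 (one year) → May 14, 1858 (135 left).
May has 31 days: +18 → Jun 1, 1858 (117 left).
Jun has 30 days: +30 → Jul 1, 1858 (87 left).
Jul has 31 days: +31 → Aug 1, 1858 (56 left).
Aug has 31 days: +31 → Sep 1, 1858 (25 left).
+25 → Sep 26, 1858.

September 26, 1858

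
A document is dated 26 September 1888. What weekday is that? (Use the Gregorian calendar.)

Wednesday

Doomsday rule: the anchor day for the 1800s is Friday. For year 88: 88÷12 = 7 r 4, and 4÷4 = 1, so 7+4+1 = 12.
Friday + 12 ≡ Wednesday — that's 1888's doomsday.
In September the doomsday date is Sep 5.
Sep 26 is 21 days after Sep 5; 21 mod 7 = 0, so Wednesday + 0 = Wednesday.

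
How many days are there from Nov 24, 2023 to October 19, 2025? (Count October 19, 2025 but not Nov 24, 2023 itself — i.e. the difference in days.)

Nov 24, 2023 → Nov 24, 2024: 366 days (Feb 29, 2024 is in that span).
Nov 24, 2024 → Dec 24, 2024: 30 days (November has 30).
Dec 24, 2024 → Jan 24, 2025: 31 days (December has 31).
Jan 24, 2025 → Feb 24, 2025: 31 days (January has 31).
Feb 24, 2025 → Mar 24, 2025: 28 days (February has 28).
Mar 24, 2025 → Apr 24, 2025: 31 days (March has 31).
Apr 24, 2025 → May 24, 2025: 30 days (April has 30).
May 24, 2025 → Jun 24, 2025: 31 days (May has 31).
Jun 24, 2025 → Jul 24, 2025: 30 days (June has 30).
Jul 24, 2025 → Aug 24, 2025: 31 days (July has 31).
Aug 24, 2025 → Sep 24, 2025: 31 days (August has 31).
Sep 24, 2025 → Oct 19, 2025: 25 days.
Total: 695 days.

695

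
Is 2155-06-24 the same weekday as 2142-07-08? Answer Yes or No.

From Jul 8, 2142 to Jun 24, 2155 is 4734 days.
4734 mod 7 = 2, so they are different weekdays.
(Jul 8, 2142 is a Sunday; Jun 24, 2155 is a Tuesday.)

No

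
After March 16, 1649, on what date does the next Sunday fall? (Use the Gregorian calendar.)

Mar 16, 1649 is a Tuesday.
From Tuesday to the next Sunday is 5 days.
Mar 16, 1649 + 5 = Mar 21, 1649.

March 21, 1649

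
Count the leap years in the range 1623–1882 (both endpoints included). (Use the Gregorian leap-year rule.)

Multiples of 4 in [1623,1882]: 65.
Of those, multiples of 100: 2 (not leap unless ÷400).
Multiples of 400: 0.
Leap years = 65 − 2 + 0 = 63.

63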